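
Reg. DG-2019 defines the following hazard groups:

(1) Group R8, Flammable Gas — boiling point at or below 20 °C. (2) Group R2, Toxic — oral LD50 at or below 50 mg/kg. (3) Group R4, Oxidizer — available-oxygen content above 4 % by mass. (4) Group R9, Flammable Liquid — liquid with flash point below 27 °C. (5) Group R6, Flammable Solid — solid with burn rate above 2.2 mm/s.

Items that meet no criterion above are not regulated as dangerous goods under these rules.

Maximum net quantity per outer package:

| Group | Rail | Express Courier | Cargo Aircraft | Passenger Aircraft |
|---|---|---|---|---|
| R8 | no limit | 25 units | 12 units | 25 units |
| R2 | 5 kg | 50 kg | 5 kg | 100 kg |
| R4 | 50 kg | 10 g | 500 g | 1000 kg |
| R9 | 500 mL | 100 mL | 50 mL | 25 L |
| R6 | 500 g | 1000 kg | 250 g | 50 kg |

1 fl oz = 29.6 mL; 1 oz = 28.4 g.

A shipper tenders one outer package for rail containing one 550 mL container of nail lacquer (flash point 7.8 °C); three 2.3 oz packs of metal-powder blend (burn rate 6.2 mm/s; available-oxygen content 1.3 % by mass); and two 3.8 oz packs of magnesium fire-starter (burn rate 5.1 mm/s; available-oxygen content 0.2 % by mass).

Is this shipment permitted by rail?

No

The nail lacquer has flash point 7.8 °C, which is < 27 °C, so it is Group R9 (Flammable Liquid).
Burn rate 6.2 mm/s meets the Group R6 criterion (Flammable Solid), so the metal-powder blend is Group R6.
Magnesium fire-starter: burn rate 5.1 mm/s > 2.2 mm/s → Group R6 (Flammable Solid).
Group R9 quantity: 550 mL.
That exceeds the Group R9 rail limit of 500 mL.
Total Group R6: (three 2.3 oz packs = 195.96 g) + (two 3.8 oz packs = 215.84 g) = 411.8 g.
411.8 g is within the rail limit of 500 g for Group R6.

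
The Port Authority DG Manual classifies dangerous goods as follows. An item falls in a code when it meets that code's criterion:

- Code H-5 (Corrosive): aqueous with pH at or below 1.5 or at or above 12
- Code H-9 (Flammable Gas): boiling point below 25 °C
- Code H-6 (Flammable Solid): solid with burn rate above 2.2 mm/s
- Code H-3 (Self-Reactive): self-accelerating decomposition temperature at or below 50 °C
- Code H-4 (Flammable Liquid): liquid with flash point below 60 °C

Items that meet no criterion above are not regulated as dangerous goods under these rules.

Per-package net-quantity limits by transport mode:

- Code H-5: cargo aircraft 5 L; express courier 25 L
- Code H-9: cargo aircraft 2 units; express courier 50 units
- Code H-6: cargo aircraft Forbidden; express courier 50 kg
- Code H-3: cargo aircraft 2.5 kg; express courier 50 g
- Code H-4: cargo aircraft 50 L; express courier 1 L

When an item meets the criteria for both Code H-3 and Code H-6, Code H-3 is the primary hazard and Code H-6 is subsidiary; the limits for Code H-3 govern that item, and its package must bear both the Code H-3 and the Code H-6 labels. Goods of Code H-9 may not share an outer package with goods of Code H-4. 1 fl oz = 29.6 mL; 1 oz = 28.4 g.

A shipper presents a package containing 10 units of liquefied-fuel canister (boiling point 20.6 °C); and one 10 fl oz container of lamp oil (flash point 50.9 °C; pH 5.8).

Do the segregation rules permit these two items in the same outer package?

No

The liquefied-fuel canister has boiling point 20.6 °C, which is < 25 °C, so it is Code H-9 (Flammable Gas).
Flash point 50.9 °C meets the Code H-4 criterion (Flammable Liquid), so the lamp oil is Code H-4.
Code H-9 and Code H-4 may not share an outer package.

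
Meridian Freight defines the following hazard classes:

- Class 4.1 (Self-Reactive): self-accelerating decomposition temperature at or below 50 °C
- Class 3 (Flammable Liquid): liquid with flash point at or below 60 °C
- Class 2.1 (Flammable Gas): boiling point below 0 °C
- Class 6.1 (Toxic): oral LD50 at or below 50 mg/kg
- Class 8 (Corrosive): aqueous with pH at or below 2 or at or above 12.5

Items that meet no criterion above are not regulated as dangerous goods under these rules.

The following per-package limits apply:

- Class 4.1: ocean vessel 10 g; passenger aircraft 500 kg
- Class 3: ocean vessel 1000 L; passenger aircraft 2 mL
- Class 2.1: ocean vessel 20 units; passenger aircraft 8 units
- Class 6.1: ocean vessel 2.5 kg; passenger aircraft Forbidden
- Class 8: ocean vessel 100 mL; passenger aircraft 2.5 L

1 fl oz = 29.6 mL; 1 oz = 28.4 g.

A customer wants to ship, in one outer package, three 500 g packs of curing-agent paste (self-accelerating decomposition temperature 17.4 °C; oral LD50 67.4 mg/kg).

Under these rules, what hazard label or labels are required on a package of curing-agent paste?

Curing-agent paste: self-accelerating decomposition temperature 17.4 °C ≤ 50 °C → Class 4.1 (Self-Reactive).
Only the Class 4.1 label is required.

Class 4.1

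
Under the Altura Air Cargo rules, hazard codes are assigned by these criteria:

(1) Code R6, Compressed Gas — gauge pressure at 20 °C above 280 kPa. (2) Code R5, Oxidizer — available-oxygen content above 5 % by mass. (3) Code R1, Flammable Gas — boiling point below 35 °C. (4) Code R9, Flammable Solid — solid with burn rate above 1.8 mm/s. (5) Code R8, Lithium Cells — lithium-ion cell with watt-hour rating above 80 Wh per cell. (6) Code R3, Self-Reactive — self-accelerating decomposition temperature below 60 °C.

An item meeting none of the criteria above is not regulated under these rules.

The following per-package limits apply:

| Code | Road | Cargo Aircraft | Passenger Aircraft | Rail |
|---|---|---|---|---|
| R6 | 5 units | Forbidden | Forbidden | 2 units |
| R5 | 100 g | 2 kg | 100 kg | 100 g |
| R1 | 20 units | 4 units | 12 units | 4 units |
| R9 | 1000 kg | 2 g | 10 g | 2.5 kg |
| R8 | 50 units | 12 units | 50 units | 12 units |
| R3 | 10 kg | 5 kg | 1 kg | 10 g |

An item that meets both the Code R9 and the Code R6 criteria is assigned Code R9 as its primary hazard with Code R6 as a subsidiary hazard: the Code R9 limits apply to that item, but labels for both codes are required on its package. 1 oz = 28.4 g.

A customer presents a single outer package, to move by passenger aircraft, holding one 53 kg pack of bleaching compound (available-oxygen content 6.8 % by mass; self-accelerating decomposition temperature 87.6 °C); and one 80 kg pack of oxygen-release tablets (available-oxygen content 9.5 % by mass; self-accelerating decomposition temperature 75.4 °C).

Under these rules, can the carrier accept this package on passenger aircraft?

Available-oxygen content 6.8 % by mass meets the Code R5 criterion (Oxidizer), so the bleaching compound is Code R5.
The oxygen-release tablets have available-oxygen content 9.5 % by mass, which is > 5 % by mass, so they are Code R5 (Oxidizer).
Total Code R5: 53 kg + 80 kg = 133 kg.
133 kg > 100 kg (passenger aircraft limit, Code R5) — over the limit.

No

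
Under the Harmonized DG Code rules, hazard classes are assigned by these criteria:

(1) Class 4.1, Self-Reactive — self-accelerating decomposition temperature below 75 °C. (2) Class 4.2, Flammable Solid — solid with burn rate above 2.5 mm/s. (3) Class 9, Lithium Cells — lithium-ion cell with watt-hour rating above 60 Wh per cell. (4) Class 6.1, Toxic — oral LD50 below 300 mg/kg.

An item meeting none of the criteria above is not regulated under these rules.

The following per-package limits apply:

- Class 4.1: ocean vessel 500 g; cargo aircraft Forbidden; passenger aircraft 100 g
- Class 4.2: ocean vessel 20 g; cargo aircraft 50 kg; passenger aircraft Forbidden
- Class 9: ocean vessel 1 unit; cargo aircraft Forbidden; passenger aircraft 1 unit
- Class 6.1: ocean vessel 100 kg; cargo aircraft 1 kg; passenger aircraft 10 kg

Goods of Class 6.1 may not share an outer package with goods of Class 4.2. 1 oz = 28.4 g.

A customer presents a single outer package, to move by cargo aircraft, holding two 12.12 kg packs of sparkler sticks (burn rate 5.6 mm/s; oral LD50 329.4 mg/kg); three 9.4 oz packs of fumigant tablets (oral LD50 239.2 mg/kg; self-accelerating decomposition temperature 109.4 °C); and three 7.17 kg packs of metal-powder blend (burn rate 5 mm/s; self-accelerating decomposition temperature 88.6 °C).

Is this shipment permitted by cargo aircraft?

With burn rate 5.6 mm/s (> 2.5 mm/s), the sparkler sticks fall in Class 4.2.
Oral LD50 239.2 mg/kg meets the Class 6.1 criterion (Toxic), so the fumigant tablets are Class 6.1.
Metal-powder blend: burn rate 5 mm/s > 2.5 mm/s → Class 4.2 (Flammable Solid).
Class 6.1 quantity: three 9.4 oz packs = 800.88 g.
800.88 g is within the cargo aircraft limit of 1 kg for Class 6.1.
Class 4.2 net quantity: (two 12.12 kg packs = 24.24 kg) + (three 7.17 kg packs = 21.51 kg) = 45.75 kg.
45.75 kg is within the cargo aircraft limit of 50 kg for Class 4.2.
Class 6.1 and Class 4.2 may not share an outer package.

No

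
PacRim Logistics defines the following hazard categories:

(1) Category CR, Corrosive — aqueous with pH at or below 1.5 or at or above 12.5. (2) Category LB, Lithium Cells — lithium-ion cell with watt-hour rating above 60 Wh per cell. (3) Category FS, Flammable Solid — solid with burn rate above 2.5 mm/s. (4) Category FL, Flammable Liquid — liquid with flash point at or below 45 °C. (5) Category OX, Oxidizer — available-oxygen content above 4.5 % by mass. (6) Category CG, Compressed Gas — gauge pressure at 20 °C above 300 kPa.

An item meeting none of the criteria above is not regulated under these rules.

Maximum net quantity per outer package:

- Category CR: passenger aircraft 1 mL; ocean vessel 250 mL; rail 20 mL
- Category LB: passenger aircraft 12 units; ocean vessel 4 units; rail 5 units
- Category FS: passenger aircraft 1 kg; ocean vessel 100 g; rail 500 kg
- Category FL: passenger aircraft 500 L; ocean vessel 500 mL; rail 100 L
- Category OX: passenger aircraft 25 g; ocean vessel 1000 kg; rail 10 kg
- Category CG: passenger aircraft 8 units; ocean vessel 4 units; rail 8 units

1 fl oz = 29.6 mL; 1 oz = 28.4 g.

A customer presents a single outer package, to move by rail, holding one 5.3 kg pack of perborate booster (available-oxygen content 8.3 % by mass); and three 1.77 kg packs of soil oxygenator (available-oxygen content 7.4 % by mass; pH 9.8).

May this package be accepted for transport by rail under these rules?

The perborate booster has available-oxygen content 8.3 % by mass, which is > 4.5 % by mass, so it is Category OX (Oxidizer).
With available-oxygen content 7.4 % by mass (> 4.5 % by mass), the soil oxygenator falls in Category OX.
Total Category OX: 5.3 kg + (three 1.77 kg packs = 5.31 kg) = 10.61 kg.
10.61 kg exceeds the rail limit of 10 kg for Category OX.

No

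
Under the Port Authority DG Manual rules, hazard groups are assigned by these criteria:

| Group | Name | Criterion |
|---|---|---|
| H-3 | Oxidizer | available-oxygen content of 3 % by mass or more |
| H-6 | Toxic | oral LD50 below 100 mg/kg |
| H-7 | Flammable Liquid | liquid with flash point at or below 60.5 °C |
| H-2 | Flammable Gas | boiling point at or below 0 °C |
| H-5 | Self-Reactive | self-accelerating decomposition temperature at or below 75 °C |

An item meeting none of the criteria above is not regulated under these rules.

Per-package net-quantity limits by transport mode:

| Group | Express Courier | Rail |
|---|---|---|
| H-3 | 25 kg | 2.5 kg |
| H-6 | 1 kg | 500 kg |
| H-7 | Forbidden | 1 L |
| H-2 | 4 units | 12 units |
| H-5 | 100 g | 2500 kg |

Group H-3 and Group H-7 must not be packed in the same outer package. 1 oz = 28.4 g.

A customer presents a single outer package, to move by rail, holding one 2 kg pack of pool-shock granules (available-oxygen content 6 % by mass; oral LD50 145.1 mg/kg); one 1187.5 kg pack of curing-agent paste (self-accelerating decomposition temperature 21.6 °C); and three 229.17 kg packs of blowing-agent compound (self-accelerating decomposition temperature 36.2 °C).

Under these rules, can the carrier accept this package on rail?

Yes

With available-oxygen content 6 % by mass (≥ 3 % by mass), the pool-shock granules fall in Group H-3.
Self-accelerating decomposition temperature 21.6 °C meets the Group H-5 criterion (Self-Reactive), so the curing-agent paste is Group H-5.
Blowing-agent compound: self-accelerating decomposition temperature 36.2 °C ≤ 75 °C → Group H-5 (Self-Reactive).
Group H-5 net quantity: 1187.5 kg + (three 229.17 kg packs = 687.51 kg) = 1875.01 kg.
1875.01 kg is within the rail limit of 2500 kg for Group H-5.
Group H-3 quantity: 2 kg.
2 kg ≤ 2.5 kg (rail limit, Group H-3) — within limit.
The segregation rule (Group H-3 with Group H-7) does not apply to Group H-5 with Group H-3.
Every hazard group is within its rail limit and no segregation rule is violated.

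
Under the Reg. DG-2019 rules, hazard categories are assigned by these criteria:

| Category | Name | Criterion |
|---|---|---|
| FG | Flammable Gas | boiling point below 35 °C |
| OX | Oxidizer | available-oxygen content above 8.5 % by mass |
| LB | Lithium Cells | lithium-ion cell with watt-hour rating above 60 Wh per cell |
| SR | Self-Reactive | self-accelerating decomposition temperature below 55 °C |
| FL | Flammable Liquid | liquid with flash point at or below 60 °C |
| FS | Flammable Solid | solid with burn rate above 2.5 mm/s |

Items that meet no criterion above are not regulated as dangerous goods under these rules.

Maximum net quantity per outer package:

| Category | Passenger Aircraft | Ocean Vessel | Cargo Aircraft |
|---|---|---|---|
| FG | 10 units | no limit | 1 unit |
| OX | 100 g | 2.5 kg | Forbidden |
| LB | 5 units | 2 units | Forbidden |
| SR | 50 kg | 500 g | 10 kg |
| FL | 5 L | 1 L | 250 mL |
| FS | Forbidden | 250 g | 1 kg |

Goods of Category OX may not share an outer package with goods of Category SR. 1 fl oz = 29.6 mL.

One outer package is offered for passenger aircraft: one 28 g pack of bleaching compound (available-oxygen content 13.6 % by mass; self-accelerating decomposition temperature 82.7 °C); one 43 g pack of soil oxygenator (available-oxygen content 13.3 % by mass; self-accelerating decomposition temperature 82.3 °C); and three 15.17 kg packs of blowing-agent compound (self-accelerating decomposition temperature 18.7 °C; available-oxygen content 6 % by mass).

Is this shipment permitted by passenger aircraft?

No

Available-oxygen content 13.6 % by mass meets the Category OX criterion (Oxidizer), so the bleaching compound is Category OX.
Available-oxygen content 13.3 % by mass meets the Category OX criterion (Oxidizer), so the soil oxygenator is Category OX.
With self-accelerating decomposition temperature 18.7 °C (< 55 °C), the blowing-agent compound falls in Category SR.
Total Category OX: 28 g + 43 g = 71 g.
71 g ≤ 100 g (passenger aircraft limit, Category OX) — within limit.
Category SR quantity: three 15.17 kg packs = 45.51 kg.
That is within the Category SR passenger aircraft limit of 50 kg.
Category OX and Category SR may not share an outer package.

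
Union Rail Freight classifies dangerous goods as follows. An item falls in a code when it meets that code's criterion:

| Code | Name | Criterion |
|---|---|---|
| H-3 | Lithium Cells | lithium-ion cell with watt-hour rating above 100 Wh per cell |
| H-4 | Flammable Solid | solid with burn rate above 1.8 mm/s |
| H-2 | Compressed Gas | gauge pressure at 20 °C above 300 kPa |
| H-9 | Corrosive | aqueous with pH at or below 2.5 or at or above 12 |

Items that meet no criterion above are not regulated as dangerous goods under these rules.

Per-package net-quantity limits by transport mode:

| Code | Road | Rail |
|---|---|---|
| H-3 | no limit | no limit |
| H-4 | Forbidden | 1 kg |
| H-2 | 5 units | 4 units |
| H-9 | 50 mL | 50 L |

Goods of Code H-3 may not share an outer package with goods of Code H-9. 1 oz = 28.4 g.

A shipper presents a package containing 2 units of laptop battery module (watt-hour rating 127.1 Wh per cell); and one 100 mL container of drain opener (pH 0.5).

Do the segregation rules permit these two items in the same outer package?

Laptop battery module: watt-hour rating 127.1 Wh per cell > 100 Wh per cell → Code H-3 (Lithium Cells).
With pH 0.5 (≤ 2.5), the drain opener falls in Code H-9.
Code H-3 and Code H-9 may not share an outer package.

No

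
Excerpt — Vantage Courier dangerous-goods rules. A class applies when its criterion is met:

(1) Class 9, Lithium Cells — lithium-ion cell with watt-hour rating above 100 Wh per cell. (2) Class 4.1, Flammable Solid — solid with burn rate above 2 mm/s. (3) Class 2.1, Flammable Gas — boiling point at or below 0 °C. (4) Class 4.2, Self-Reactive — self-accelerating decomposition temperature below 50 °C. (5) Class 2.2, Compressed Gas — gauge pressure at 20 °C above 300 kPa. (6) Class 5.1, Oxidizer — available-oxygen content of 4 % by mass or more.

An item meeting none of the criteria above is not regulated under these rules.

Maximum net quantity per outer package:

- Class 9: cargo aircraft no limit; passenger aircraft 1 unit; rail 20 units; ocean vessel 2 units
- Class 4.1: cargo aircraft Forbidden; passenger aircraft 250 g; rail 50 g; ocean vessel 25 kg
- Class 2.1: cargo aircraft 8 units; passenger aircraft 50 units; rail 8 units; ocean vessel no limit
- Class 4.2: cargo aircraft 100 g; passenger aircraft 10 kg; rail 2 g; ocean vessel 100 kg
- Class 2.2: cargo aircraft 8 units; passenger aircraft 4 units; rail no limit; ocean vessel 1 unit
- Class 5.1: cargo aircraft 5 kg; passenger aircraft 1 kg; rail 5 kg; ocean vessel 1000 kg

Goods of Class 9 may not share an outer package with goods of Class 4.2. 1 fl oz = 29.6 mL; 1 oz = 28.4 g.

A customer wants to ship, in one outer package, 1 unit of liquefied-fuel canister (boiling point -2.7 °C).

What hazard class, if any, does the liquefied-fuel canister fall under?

Class 2.1

Boiling point -2.7 °C meets the Class 2.1 criterion (Flammable Gas), so the liquefied-fuel canister is Class 2.1.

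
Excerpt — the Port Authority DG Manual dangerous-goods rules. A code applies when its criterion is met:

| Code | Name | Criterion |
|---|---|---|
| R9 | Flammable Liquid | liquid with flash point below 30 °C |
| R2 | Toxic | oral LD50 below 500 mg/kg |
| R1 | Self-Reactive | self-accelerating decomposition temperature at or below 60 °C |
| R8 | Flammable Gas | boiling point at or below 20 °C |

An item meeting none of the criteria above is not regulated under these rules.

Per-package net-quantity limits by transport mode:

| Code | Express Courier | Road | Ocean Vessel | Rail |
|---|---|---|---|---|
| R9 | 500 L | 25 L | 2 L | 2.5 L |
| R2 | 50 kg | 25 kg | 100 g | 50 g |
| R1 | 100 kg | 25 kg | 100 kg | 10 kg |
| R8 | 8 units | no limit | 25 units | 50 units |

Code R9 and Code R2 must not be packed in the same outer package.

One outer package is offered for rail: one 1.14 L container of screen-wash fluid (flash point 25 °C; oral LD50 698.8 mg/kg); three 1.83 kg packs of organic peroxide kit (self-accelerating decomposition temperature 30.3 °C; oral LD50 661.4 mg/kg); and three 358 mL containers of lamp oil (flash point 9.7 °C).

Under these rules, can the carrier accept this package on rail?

Yes

Flash point 25 °C meets the Code R9 criterion (Flammable Liquid), so the screen-wash fluid is Code R9.
Self-accelerating decomposition temperature 30.3 °C meets the Code R1 criterion (Self-Reactive), so the organic peroxide kit is Code R1.
Lamp oil: flash point 9.7 °C < 30 °C → Code R9 (Flammable Liquid).
Code R9 net quantity: 1.14 L + (three 358 mL containers = 1.074 L) = 2.214 L.
2.214 L is within the rail limit of 2.5 L for Code R9.
Code R1 quantity: three 1.83 kg packs = 5.49 kg.
5.49 kg ≤ 10 kg (rail limit, Code R1) — within limit.
The segregation rule (Code R9 with Code R2) does not apply to Code R9 with Code R1.
Every hazard code is within its rail limit and no segregation rule is violated.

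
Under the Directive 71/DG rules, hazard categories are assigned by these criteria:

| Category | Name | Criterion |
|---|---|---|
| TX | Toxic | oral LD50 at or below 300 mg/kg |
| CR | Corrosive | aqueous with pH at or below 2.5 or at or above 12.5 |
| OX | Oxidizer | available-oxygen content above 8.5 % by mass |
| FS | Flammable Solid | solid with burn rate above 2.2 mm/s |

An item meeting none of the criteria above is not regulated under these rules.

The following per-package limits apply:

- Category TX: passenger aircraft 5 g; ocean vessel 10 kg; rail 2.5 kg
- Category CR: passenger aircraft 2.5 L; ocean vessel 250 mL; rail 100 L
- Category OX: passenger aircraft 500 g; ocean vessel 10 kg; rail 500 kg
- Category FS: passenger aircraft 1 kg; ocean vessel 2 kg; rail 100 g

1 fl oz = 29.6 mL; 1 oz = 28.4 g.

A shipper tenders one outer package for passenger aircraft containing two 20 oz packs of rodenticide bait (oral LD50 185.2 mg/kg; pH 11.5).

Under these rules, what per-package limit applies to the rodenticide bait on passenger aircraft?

Rodenticide bait: oral LD50 185.2 mg/kg ≤ 300 mg/kg → Category TX (Toxic).
The passenger aircraft limit for Category TX is 5 g.

5 g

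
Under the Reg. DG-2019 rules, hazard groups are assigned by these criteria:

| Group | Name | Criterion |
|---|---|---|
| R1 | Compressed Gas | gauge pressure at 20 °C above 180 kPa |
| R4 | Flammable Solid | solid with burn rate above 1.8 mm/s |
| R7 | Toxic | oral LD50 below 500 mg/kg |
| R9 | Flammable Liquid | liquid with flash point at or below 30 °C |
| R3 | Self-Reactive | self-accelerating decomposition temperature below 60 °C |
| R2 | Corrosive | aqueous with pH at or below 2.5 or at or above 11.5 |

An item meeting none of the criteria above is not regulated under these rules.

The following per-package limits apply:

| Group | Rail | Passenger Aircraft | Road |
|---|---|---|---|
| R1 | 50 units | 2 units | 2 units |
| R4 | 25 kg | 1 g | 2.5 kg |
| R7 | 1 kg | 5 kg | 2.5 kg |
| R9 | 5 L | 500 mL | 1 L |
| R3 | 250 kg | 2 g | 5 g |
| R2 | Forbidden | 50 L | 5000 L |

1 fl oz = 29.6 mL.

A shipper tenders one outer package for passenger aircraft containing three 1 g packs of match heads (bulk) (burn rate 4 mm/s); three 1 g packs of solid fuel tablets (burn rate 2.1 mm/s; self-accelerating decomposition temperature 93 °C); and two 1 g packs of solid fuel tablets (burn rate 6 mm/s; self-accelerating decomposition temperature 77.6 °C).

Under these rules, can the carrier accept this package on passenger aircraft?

With burn rate 4 mm/s (> 1.8 mm/s), the match heads (bulk) fall in Group R4.
Solid fuel tablets: burn rate 2.1 mm/s > 1.8 mm/s → Group R4 (Flammable Solid).
With burn rate 6 mm/s (> 1.8 mm/s), the solid fuel tablets fall in Group R4.
Group R4 net quantity: (three 1 g packs = 3 g) + (three 1 g packs = 3 g) + (two 1 g packs = 2 g) = 8 g.
8 g > 1 g (passenger aircraft limit, Group R4) — over the limit.

No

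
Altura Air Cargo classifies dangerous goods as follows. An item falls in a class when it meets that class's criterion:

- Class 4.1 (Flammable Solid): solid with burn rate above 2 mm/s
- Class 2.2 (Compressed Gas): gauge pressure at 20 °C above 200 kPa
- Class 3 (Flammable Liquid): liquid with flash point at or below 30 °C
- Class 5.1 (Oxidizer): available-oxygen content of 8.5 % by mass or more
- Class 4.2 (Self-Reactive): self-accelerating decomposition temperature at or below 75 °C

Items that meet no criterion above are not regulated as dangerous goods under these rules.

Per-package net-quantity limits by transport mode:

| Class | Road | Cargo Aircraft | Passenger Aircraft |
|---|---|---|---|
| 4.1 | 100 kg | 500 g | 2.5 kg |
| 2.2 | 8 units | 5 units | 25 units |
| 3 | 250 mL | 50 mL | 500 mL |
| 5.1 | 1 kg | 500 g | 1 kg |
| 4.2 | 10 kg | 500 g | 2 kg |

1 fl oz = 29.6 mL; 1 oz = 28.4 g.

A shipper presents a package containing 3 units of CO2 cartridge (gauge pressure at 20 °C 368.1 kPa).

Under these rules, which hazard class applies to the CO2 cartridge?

Class 2.2

The CO2 cartridge has gauge pressure at 20 °C 368.1 kPa, which is > 200 kPa, so it is Class 2.2 (Compressed Gas).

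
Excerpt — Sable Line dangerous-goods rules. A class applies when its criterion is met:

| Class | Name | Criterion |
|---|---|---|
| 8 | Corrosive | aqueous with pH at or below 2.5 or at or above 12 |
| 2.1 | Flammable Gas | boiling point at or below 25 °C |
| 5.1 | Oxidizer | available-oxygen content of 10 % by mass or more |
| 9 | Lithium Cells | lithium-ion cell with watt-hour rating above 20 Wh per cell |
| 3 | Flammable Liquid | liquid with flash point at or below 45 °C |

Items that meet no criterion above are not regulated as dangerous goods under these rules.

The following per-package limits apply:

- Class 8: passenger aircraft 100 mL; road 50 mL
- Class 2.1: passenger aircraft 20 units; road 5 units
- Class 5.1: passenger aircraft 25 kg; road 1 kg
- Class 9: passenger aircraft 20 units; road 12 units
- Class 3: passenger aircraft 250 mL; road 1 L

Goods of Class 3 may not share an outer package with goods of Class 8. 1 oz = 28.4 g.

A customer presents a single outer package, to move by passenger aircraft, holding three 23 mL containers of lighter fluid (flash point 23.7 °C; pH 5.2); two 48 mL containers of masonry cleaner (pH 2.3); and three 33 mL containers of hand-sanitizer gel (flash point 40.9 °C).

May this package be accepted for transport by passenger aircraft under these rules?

Flash point 23.7 °C meets the Class 3 criterion (Flammable Liquid), so the lighter fluid is Class 3.
The masonry cleaner has pH 2.3, which is ≤ 2.5, so it is Class 8 (Corrosive).
The hand-sanitizer gel has flash point 40.9 °C, which is ≤ 45 °C, so it is Class 3 (Flammable Liquid).
Class 3 net quantity: (three 23 mL containers = 69 mL) + (three 33 mL containers = 99 mL) = 168 mL.
168 mL is within the passenger aircraft limit of 250 mL for Class 3.
Class 8 quantity: two 48 mL containers = 96 mL.
96 mL is within the passenger aircraft limit of 100 mL for Class 8.
Class 3 and Class 8 may not share an outer package.

No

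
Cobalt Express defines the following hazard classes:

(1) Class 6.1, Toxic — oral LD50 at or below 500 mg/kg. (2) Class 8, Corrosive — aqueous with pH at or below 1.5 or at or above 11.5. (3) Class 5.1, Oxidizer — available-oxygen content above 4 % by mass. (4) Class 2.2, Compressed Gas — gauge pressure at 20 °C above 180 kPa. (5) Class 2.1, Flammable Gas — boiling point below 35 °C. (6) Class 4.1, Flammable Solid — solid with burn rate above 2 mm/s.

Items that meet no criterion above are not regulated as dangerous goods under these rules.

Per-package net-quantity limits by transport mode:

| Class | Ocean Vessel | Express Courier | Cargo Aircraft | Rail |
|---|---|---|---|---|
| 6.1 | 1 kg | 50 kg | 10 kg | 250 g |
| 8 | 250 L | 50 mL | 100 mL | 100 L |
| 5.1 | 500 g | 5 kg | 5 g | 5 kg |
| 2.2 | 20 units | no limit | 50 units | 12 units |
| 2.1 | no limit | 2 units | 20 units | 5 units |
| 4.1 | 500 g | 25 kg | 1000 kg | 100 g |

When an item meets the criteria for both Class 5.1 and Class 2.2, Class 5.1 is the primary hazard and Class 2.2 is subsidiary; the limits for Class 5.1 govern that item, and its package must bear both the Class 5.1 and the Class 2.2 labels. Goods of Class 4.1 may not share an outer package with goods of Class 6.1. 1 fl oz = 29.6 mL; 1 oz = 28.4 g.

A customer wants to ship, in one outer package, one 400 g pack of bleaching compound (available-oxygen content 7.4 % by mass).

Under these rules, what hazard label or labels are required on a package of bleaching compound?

Class 5.1

With available-oxygen content 7.4 % by mass (> 4 % by mass), the bleaching compound falls in Class 5.1.
Only the Class 5.1 label is required.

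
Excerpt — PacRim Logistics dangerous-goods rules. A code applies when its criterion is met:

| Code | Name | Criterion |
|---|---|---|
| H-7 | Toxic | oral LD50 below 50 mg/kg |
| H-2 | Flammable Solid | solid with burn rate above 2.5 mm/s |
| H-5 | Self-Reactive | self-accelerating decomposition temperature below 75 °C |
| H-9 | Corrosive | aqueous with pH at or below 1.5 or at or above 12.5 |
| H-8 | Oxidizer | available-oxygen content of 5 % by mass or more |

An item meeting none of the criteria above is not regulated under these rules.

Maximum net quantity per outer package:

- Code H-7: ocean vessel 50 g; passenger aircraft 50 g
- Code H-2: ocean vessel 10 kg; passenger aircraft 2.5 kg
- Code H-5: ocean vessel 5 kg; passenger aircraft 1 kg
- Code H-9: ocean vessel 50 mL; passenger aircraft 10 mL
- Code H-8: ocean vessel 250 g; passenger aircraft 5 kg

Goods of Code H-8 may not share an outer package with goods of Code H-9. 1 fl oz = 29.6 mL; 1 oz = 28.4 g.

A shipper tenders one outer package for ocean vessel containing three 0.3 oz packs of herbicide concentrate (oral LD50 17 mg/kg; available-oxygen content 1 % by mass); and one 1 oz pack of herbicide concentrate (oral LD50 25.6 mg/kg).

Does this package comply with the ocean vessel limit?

Herbicide concentrate: oral LD50 17 mg/kg < 50 mg/kg → Code H-7 (Toxic).
With oral LD50 25.6 mg/kg (< 50 mg/kg), the herbicide concentrate falls in Code H-7.
Code H-7 net quantity: (three 0.3 oz packs = 25.56 g) + (one 1 oz pack = 28.4 g) = 53.96 g.
53.96 g > 50 g (ocean vessel limit, Code H-7) — over the limit.

No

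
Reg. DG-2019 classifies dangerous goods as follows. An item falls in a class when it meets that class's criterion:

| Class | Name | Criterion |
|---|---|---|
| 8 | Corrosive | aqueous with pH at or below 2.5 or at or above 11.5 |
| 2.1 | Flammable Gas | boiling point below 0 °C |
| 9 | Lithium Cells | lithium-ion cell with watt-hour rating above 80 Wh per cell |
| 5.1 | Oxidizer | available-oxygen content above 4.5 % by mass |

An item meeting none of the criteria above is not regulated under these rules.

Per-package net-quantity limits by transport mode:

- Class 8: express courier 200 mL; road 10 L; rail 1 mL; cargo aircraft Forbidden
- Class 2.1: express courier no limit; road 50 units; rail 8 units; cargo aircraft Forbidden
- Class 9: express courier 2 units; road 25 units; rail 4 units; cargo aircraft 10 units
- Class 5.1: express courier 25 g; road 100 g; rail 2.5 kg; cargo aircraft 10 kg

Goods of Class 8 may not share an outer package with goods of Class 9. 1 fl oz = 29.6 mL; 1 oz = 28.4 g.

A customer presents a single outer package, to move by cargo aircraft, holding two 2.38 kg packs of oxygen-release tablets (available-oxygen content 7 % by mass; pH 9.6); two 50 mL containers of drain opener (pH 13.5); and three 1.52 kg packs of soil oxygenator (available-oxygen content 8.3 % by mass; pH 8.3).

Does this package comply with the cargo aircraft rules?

With available-oxygen content 7 % by mass (> 4.5 % by mass), the oxygen-release tablets fall in Class 5.1.
pH 13.5 meets the Class 8 criterion (Corrosive), so the drain opener is Class 8.
Available-oxygen content 8.3 % by mass meets the Class 5.1 criterion (Oxidizer), so the soil oxygenator is Class 5.1.
Total Class 5.1: (two 2.38 kg packs = 4.76 kg) + (three 1.52 kg packs = 4.56 kg) = 9.32 kg.
9.32 kg is within the cargo aircraft limit of 10 kg for Class 5.1.
Class 8 quantity: two 50 mL containers = 100 mL.
Class 8 is Forbidden by cargo aircraft.
The segregation rule (Class 8 with Class 9) does not apply to Class 5.1 with Class 8.

No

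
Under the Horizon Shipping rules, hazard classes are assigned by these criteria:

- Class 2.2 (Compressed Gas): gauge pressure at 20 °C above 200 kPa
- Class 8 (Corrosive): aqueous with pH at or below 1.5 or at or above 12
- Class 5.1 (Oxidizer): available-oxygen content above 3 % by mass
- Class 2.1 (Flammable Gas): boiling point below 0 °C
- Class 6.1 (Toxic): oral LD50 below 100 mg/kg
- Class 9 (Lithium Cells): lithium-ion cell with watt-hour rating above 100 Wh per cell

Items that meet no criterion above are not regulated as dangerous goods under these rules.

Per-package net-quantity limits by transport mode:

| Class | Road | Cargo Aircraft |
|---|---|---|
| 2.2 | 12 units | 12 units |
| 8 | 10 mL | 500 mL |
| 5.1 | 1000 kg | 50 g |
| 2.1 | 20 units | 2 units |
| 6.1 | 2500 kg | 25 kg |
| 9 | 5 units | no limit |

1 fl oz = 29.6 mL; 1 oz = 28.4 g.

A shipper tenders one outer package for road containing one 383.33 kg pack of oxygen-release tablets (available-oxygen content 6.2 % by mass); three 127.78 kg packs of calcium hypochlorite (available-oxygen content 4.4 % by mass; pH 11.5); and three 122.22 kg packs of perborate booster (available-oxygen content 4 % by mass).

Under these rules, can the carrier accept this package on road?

The oxygen-release tablets have available-oxygen content 6.2 % by mass, which is > 3 % by mass, so they are Class 5.1 (Oxidizer).
With available-oxygen content 4.4 % by mass (> 3 % by mass), the calcium hypochlorite falls in Class 5.1.
Available-oxygen content 4 % by mass meets the Class 5.1 criterion (Oxidizer), so the perborate booster is Class 5.1.
Class 5.1 net quantity: 383.33 kg + (three 127.78 kg packs = 383.34 kg) + (three 122.22 kg packs = 366.66 kg) = 1133.33 kg.
That exceeds the Class 5.1 road limit of 1000 kg.

No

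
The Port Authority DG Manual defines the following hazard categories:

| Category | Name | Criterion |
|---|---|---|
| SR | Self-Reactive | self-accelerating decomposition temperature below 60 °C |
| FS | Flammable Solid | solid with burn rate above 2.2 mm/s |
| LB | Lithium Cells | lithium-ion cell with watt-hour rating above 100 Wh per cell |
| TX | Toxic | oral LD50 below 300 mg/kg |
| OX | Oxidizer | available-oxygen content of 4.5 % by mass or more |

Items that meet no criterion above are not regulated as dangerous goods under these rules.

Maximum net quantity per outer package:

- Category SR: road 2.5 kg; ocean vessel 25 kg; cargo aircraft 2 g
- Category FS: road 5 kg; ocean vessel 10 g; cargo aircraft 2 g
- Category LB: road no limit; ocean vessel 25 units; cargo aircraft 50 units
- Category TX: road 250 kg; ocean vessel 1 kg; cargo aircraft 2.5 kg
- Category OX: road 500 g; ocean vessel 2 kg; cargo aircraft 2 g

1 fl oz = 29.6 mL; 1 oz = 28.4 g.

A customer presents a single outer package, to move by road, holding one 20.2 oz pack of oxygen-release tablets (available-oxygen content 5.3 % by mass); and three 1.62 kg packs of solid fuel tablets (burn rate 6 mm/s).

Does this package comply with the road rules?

The oxygen-release tablets have available-oxygen content 5.3 % by mass, which is ≥ 4.5 % by mass, so they are Category OX (Oxidizer).
With burn rate 6 mm/s (> 2.2 mm/s), the solid fuel tablets fall in Category FS.
Category FS quantity: three 1.62 kg packs = 4.86 kg.
4.86 kg ≤ 5 kg (road limit, Category FS) — within limit.
Category OX quantity: one 20.2 oz pack = 573.68 g.
573.68 g > 500 g (road limit, Category OX) — over the limit.

No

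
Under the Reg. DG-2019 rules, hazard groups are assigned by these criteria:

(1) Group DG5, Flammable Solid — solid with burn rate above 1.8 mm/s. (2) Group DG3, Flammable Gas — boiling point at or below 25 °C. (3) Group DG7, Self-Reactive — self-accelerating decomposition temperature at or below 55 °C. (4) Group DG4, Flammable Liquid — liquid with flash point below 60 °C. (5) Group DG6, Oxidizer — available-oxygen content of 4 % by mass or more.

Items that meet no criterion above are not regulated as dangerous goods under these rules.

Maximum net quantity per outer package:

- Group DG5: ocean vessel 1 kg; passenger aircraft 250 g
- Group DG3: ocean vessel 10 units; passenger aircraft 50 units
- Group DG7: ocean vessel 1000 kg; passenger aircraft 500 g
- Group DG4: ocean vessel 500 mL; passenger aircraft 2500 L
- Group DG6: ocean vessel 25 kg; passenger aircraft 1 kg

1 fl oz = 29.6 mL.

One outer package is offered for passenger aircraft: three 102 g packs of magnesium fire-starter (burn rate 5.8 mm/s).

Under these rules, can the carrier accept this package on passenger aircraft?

No

Burn rate 5.8 mm/s meets the Group DG5 criterion (Flammable Solid), so the magnesium fire-starter is Group DG5.
Group DG5 quantity: three 102 g packs = 306 g.
306 g exceeds the passenger aircraft limit of 250 g for Group DG5.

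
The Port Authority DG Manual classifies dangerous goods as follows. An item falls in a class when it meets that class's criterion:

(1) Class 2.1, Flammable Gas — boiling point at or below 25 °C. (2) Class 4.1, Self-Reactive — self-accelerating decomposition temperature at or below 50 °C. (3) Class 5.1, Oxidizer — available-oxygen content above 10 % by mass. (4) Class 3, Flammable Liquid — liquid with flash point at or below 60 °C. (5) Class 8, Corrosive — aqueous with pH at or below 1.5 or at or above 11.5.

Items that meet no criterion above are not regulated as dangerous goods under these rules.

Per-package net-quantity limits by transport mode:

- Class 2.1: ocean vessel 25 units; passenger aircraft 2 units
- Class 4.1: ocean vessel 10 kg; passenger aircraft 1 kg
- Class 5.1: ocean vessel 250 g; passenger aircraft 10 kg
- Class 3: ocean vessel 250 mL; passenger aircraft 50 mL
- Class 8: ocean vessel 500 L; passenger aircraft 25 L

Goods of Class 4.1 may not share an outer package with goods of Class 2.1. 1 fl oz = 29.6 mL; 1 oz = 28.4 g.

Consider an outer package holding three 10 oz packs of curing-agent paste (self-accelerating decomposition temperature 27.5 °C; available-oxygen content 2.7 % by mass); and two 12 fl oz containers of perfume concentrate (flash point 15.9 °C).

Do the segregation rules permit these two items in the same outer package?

With self-accelerating decomposition temperature 27.5 °C (≤ 50 °C), the curing-agent paste falls in Class 4.1.
With flash point 15.9 °C (≤ 60 °C), the perfume concentrate falls in Class 3.
No segregation rule bars Class 4.1 with Class 3.

Yes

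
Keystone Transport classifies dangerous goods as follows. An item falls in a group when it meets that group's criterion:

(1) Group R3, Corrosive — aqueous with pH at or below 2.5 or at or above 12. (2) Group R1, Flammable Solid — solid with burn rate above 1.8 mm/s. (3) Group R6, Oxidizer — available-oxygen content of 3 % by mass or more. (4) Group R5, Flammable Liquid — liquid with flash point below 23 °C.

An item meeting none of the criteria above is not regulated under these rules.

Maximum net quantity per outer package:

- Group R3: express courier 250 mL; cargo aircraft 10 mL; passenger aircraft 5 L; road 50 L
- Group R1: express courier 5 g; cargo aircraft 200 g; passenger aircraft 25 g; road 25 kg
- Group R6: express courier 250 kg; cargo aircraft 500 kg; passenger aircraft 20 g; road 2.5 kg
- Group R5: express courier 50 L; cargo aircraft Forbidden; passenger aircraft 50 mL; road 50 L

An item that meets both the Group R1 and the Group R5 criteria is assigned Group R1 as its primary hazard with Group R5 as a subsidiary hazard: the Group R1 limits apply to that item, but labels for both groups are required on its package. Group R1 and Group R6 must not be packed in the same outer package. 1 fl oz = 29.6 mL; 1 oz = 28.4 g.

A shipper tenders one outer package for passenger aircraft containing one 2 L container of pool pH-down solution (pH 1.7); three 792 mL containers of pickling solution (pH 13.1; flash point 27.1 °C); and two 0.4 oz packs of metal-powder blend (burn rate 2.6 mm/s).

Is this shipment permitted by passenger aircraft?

Yes

The pool pH-down solution has pH 1.7, which is ≤ 2.5, so it is Group R3 (Corrosive).
With pH 13.1 (≥ 12), the pickling solution falls in Group R3.
Burn rate 2.6 mm/s meets the Group R1 criterion (Flammable Solid), so the metal-powder blend is Group R1.
Group R1 quantity: two 0.4 oz packs = 22.72 g.
22.72 g ≤ 25 g (passenger aircraft limit, Group R1) — within limit.
Group R3 net quantity: 2 L + (three 792 mL containers = 2.376 L) = 4.376 L.
That is within the Group R3 passenger aircraft limit of 5 L.
The segregation rule (Group R1 with Group R6) does not apply to Group R1 with Group R3.
Every hazard group is within its passenger aircraft limit and no segregation rule is violated.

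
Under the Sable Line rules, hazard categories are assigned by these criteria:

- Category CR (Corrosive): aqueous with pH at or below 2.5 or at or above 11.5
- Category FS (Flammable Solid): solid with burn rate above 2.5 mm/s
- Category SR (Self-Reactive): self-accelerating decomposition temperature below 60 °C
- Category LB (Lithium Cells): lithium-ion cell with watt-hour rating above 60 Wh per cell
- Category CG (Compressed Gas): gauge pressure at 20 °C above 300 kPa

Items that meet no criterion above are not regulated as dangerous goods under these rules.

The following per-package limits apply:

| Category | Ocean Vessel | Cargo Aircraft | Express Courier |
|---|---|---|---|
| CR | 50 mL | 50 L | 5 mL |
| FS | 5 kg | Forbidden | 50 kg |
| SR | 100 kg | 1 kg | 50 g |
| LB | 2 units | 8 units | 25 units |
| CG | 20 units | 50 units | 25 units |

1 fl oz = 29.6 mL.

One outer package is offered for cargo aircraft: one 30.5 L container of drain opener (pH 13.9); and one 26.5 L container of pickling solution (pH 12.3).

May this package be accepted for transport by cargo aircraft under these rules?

No

With pH 13.9 (≥ 11.5), the drain opener falls in Category CR.
The pickling solution has pH 12.3, which is ≥ 11.5, so it is Category CR (Corrosive).
Category CR net quantity: 30.5 L + 26.5 L = 57 L.
57 L exceeds the cargo aircraft limit of 50 L for Category CR.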